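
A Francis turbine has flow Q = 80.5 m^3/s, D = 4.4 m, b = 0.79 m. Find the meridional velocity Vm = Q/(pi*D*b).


Vm = 80.5 / (pi * 4.4 * 0.79) = 7.3717 m/s


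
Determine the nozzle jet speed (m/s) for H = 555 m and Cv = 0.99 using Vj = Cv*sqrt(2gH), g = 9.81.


Vj = 0.99 * sqrt(2*9.81*555) = 103.3073 m/s


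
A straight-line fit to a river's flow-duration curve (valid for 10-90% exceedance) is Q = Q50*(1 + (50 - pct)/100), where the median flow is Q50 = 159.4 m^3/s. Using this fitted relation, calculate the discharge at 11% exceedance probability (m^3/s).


Q = 159.4 * (1 + (50 - 11)/100) = 221.5660 m^3/s


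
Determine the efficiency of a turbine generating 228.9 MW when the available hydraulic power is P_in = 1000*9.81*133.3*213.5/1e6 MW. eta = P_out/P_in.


P_in = 1000 * 9.81 * 133.3 * 213.5 / 1e6 = 279.1882 MW
eta = 228.9 / 279.1882 = 0.8199


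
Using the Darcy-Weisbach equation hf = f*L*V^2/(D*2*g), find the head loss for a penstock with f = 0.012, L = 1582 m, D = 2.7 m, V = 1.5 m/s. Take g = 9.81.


hf = 0.012 * 1582 * 1.5^2 / (2.7 * 2 * 9.81) = 0.8063 m


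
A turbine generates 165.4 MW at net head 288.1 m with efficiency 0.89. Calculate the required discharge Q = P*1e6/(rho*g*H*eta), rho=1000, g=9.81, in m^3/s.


Q = 165.4 * 1e6 / (1000 * 9.81 * 288.1 * 0.89) = 65.7557 m^3/s


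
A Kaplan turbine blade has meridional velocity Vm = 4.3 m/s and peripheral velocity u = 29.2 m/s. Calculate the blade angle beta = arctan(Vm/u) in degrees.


beta = arctan(4.3 / 29.2) = 8.3772 degrees


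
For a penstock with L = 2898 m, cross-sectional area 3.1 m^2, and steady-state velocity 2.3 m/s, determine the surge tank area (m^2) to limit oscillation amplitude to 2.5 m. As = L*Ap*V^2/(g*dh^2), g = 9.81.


As = 2898 * 3.1 * 2.3^2 / (9.81 * 2.5^2) = 775.1160 m^2


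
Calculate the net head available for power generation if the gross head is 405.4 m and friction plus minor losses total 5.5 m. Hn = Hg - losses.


Hn = 405.4 - 5.5 = 399.9000 m


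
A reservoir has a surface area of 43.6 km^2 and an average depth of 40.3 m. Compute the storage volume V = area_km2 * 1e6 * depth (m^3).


V = 43.6 * 1e6 * 40.3 = 1.7571e+09 m^3


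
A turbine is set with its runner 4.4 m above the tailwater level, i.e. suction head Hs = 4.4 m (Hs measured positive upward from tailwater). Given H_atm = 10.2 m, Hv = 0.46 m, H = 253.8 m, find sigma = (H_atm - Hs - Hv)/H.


sigma = (10.2 - 4.4 - 0.46) / 253.8 = 0.0210


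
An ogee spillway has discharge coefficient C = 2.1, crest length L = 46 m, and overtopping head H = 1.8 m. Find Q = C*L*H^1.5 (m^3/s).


Q = 2.1 * 46 * 1.8^1.5 = 233.2845 m^3/s


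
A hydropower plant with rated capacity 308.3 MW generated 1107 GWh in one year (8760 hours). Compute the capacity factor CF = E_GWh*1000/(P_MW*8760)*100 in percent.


CF = 1107 * 1000 / (308.3 * 8760) * 100 = 40.9893 %


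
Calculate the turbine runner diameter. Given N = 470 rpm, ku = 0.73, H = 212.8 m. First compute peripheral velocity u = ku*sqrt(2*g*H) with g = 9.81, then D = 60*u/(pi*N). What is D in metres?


u = 0.73 * sqrt(2*9.81*212.8) = 47.1692 m/s
D = 60 * 47.1692 / (pi * 470) = 1.9167 m


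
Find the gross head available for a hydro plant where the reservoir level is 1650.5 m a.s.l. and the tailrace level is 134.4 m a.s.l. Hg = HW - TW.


Hg = 1650.5 - 134.4 = 1516.1000 m


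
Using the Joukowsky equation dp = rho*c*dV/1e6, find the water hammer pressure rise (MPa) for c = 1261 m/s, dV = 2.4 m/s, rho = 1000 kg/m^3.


dp = 1000 * 1261 * 2.4 / 1e6 = 3.0264 MPa


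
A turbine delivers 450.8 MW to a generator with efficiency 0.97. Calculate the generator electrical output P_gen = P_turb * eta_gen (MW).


P_gen = 450.8 * 0.97 = 437.2760 MW


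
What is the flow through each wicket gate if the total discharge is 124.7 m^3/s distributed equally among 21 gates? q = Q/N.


q = 124.7 / 21 = 5.9381 m^3/s


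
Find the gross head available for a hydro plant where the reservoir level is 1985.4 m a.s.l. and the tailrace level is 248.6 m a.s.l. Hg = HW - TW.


Hg = 1985.4 - 248.6 = 1736.8000 m


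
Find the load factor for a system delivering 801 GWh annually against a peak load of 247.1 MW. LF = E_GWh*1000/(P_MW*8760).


LF = 801 * 1000 / (247.1 * 8760) = 0.3700


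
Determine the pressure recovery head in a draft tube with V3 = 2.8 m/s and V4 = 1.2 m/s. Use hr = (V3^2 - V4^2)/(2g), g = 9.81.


hr = (2.8^2 - 1.2^2) / (2*9.81) = 0.3262 m


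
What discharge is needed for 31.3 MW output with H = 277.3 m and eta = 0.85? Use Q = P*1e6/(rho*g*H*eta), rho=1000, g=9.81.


Q = 31.3 * 1e6 / (1000 * 9.81 * 277.3 * 0.85) = 13.5365 m^3/s


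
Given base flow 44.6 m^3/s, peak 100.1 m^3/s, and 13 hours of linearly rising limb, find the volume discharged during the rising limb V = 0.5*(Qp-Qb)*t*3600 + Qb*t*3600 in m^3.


V = 0.5*(100.1 - 44.6)*13*3600 + 44.6*13*3600 = 3.3860e+06 m^3


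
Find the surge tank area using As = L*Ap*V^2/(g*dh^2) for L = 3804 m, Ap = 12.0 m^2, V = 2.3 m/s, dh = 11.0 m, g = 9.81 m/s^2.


As = 3804 * 12.0 * 2.3^2 / (9.81 * 11.0^2) = 203.4338 m^2


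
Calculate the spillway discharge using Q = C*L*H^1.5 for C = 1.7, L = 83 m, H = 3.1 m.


Q = 1.7 * 83 * 3.1^1.5 = 770.1398 m^3/s


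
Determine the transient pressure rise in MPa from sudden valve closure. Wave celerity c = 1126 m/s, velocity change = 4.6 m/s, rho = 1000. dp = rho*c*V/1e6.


dp = 1000 * 1126 * 4.6 / 1e6 = 5.1796 MPa


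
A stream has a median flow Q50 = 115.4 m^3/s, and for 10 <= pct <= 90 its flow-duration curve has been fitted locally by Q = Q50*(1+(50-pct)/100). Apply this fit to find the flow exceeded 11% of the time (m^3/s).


Q = 115.4 * (1 + (50 - 11)/100) = 160.4060 m^3/s


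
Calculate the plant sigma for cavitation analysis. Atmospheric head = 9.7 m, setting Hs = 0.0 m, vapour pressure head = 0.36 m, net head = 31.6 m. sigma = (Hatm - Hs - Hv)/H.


sigma = (9.7 - 0.0 - 0.36) / 31.6 = 0.2956


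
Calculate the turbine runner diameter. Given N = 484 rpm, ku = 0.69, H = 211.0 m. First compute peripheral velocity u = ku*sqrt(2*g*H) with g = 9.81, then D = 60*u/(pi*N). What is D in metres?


u = 0.69 * sqrt(2*9.81*211.0) = 44.3956 m/s
D = 60 * 44.3956 / (pi * 484) = 1.7518 m


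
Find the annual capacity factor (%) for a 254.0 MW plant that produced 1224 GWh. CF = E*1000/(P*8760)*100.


CF = 1224 * 1000 / (254.0 * 8760) * 100 = 55.0102 %


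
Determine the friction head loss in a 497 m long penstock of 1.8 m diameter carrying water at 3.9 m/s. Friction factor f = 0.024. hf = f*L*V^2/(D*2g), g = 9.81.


hf = 0.024 * 497 * 3.9^2 / (1.8 * 2 * 9.81) = 5.1372 m


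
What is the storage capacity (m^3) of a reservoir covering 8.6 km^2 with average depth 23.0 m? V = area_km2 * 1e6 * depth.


V = 8.6 * 1e6 * 23.0 = 1.9780e+08 m^3


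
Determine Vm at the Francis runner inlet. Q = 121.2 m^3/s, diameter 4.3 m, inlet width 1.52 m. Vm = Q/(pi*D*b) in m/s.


Vm = 121.2 / (pi * 4.3 * 1.52) = 5.9026 m/s


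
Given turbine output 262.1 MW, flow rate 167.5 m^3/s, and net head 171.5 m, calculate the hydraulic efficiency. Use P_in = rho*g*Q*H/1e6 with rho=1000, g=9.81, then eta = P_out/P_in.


P_in = 1000 * 9.81 * 167.5 * 171.5 / 1e6 = 281.8045 MW
eta = 262.1 / 281.8045 = 0.9301


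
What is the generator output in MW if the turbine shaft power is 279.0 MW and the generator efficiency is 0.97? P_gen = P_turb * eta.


P_gen = 279.0 * 0.97 = 270.6300 MW


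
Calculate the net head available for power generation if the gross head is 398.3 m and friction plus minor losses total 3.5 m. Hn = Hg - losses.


Hn = 398.3 - 3.5 = 394.8000 m


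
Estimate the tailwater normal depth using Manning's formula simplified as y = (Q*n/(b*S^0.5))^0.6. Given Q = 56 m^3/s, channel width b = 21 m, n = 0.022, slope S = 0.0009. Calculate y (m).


y = (56 * 0.022 / (21 * 0.0009^0.5))^0.6 = 1.4954 m


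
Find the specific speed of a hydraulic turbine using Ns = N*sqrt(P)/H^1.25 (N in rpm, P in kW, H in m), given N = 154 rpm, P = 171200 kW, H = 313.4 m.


Ns = 154 * 171200^0.5 / 313.4^1.25 = 48.3224


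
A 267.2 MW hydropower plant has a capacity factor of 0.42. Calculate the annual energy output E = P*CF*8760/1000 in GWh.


E = 267.2 * 0.42 * 8760 / 1000 = 983.0822 GWh


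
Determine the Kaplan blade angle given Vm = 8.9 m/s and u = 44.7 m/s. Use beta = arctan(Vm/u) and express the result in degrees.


beta = arctan(8.9 / 44.7) = 11.2606 degrees


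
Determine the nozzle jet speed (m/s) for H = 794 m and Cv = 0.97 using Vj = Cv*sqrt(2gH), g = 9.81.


Vj = 0.97 * sqrt(2*9.81*794) = 121.0686 m/s


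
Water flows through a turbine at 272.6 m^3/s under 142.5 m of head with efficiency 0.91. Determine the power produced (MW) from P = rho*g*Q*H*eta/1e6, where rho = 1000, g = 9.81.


P = 1000 * 9.81 * 272.6 * 142.5 * 0.91 / 1e6 = 346.7777 MW


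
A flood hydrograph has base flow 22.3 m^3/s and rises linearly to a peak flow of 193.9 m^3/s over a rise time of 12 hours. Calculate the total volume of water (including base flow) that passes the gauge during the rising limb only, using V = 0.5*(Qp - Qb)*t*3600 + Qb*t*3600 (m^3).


V = 0.5*(193.9 - 22.3)*12*3600 + 22.3*12*3600 = 4.6699e+06 m^3


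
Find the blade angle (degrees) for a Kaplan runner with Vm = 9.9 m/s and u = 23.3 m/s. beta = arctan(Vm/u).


beta = arctan(9.9 / 23.3) = 23.0203 degrees


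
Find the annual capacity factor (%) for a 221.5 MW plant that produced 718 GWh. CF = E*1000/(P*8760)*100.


CF = 718 * 1000 / (221.5 * 8760) * 100 = 37.0038 %


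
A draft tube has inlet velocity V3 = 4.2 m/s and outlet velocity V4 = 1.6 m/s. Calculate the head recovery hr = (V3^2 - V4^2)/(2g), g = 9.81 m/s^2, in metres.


hr = (4.2^2 - 1.6^2) / (2*9.81) = 0.7686 m


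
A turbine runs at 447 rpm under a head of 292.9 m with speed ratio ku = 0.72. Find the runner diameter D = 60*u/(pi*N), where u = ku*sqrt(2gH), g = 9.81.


u = 0.72 * sqrt(2*9.81*292.9) = 54.5810 m/s
D = 60 * 54.5810 / (pi * 447) = 2.3320 m


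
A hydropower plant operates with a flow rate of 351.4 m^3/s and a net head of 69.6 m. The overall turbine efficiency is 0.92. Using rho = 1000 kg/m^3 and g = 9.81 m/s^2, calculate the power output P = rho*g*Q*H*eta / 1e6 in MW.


P = 1000 * 9.81 * 351.4 * 69.6 * 0.92 / 1e6 = 220.7333 MW


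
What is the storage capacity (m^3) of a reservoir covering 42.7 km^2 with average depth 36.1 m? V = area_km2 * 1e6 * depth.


V = 42.7 * 1e6 * 36.1 = 1.5415e+09 m^3


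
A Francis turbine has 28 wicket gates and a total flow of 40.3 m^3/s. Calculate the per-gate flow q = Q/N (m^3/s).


q = 40.3 / 28 = 1.4393 m^3/s


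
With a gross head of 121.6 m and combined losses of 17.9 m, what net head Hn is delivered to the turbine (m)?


Hn = 121.6 - 17.9 = 103.7000 m


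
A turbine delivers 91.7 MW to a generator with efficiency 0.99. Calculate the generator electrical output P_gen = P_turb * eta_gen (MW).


P_gen = 91.7 * 0.99 = 90.7830 MW


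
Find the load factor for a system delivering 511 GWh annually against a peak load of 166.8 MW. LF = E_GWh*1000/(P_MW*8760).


LF = 511 * 1000 / (166.8 * 8760) = 0.3497


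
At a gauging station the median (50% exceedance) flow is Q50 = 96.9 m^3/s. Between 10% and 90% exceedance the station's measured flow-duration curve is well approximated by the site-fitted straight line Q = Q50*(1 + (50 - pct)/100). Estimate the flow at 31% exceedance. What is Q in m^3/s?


Q = 96.9 * (1 + (50 - 31)/100) = 115.3110 m^3/s


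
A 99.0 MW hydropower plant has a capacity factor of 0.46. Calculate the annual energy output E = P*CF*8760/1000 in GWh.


E = 99.0 * 0.46 * 8760 / 1000 = 398.9304 GWh


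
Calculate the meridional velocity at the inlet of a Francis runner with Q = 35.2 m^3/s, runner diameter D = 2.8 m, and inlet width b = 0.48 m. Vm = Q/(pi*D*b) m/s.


Vm = 35.2 / (pi * 2.8 * 0.48) = 8.3367 m/s


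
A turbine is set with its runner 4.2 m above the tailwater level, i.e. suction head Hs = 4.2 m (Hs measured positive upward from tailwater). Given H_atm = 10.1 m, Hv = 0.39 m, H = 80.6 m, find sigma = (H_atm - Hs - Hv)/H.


sigma = (10.1 - 4.2 - 0.39) / 80.6 = 0.0684


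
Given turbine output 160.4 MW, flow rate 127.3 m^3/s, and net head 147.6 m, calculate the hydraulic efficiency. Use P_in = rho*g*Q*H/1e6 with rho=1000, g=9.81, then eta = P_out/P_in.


P_in = 1000 * 9.81 * 127.3 * 147.6 / 1e6 = 184.3248 MW
eta = 160.4 / 184.3248 = 0.8702


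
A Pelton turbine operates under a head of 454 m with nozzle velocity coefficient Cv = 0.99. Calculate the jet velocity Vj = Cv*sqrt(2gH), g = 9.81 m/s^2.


Vj = 0.99 * sqrt(2*9.81*454) = 93.4357 m/s


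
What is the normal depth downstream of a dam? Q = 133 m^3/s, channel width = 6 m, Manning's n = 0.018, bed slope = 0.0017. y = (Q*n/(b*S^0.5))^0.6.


y = (133 * 0.018 / (6 * 0.0017^0.5))^0.6 = 3.9035 m


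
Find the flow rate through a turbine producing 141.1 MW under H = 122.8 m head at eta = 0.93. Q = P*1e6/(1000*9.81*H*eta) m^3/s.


Q = 141.1 * 1e6 / (1000 * 9.81 * 122.8 * 0.93) = 125.9438 m^3/s


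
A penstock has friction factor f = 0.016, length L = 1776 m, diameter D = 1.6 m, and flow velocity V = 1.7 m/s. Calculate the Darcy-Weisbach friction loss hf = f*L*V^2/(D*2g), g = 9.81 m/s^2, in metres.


hf = 0.016 * 1776 * 1.7^2 / (1.6 * 2 * 9.81) = 2.6160 m


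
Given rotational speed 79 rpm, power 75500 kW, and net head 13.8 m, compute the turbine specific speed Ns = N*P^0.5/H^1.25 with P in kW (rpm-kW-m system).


Ns = 79 * 75500^0.5 / 13.8^1.25 = 816.1157


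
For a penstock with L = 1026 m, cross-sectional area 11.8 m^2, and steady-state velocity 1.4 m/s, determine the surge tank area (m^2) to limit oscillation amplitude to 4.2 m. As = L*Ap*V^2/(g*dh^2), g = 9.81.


As = 1026 * 11.8 * 1.4^2 / (9.81 * 4.2^2) = 137.1254 m^2


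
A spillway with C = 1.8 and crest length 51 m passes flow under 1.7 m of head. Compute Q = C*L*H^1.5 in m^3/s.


Q = 1.8 * 51 * 1.7^1.5 = 203.4773 m^3/s


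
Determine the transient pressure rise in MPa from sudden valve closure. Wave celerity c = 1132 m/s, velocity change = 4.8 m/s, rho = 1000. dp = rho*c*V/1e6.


dp = 1000 * 1132 * 4.8 / 1e6 = 5.4336 MPa


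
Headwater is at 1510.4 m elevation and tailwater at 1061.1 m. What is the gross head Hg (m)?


Hg = 1510.4 - 1061.1 = 449.3000 m


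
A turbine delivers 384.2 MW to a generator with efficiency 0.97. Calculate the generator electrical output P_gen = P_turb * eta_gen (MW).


P_gen = 384.2 * 0.97 = 372.6740 MW


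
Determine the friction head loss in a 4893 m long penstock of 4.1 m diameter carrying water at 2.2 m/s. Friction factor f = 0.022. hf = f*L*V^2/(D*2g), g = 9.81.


hf = 0.022 * 4893 * 2.2^2 / (4.1 * 2 * 9.81) = 6.4768 m


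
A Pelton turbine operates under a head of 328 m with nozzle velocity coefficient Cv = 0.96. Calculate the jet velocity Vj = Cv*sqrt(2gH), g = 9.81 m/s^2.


Vj = 0.96 * sqrt(2*9.81*328) = 77.0119 m/s


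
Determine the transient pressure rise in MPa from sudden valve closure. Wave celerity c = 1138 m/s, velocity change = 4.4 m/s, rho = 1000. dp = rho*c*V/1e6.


dp = 1000 * 1138 * 4.4 / 1e6 = 5.0072 MPa


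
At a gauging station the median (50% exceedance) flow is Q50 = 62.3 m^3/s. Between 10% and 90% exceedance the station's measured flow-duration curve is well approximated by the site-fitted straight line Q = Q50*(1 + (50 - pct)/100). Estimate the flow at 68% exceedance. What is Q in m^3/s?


Q = 62.3 * (1 + (50 - 68)/100) = 51.0860 m^3/s


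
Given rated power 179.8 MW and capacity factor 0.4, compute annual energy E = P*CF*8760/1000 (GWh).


E = 179.8 * 0.4 * 8760 / 1000 = 630.0192 GWh


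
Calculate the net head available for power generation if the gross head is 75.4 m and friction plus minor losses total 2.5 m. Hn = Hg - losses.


Hn = 75.4 - 2.5 = 72.9000 m


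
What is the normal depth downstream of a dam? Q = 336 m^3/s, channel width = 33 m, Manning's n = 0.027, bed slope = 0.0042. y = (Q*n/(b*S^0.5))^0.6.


y = (336 * 0.027 / (33 * 0.0042^0.5))^0.6 = 2.3798 m


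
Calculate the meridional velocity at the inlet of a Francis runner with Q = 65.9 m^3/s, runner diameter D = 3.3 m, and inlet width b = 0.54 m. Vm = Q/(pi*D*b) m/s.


Vm = 65.9 / (pi * 3.3 * 0.54) = 11.7714 m/s


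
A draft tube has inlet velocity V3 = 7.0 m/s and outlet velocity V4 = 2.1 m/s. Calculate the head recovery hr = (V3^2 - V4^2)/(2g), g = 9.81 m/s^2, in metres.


hr = (7.0^2 - 2.1^2) / (2*9.81) = 2.2727 m


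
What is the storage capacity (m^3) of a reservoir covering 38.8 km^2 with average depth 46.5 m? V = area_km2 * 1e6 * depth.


V = 38.8 * 1e6 * 46.5 = 1.8042e+09 m^3


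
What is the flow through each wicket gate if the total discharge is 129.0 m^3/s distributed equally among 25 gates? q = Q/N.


q = 129.0 / 25 = 5.1600 m^3/s


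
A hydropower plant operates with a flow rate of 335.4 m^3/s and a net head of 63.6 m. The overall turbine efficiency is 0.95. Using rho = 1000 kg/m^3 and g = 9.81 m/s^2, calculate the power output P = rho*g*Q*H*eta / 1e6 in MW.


P = 1000 * 9.81 * 335.4 * 63.6 * 0.95 / 1e6 = 198.7984 MW


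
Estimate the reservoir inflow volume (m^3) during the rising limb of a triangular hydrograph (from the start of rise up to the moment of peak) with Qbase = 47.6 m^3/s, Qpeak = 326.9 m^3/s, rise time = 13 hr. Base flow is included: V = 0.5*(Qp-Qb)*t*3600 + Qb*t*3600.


V = 0.5*(326.9 - 47.6)*13*3600 + 47.6*13*3600 = 8.7633e+06 m^3


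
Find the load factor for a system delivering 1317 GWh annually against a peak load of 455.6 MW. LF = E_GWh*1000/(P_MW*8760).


LF = 1317 * 1000 / (455.6 * 8760) = 0.3300


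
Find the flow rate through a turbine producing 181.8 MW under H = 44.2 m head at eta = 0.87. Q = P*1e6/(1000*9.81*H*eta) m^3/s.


Q = 181.8 * 1e6 / (1000 * 9.81 * 44.2 * 0.87) = 481.9293 m^3/s


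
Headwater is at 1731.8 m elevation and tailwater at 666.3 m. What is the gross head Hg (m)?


Hg = 1731.8 - 666.3 = 1065.5000 m


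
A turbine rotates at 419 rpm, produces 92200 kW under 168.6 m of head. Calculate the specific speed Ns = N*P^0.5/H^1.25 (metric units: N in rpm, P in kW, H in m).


Ns = 419 * 92200^0.5 / 168.6^1.25 = 209.4149


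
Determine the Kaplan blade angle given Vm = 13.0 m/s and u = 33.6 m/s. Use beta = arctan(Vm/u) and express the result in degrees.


beta = arctan(13.0 / 33.6) = 21.1517 degrees


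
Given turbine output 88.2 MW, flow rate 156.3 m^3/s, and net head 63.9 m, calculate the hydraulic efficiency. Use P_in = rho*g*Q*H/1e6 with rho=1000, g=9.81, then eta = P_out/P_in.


P_in = 1000 * 9.81 * 156.3 * 63.9 / 1e6 = 97.9781 MW
eta = 88.2 / 97.9781 = 0.9002


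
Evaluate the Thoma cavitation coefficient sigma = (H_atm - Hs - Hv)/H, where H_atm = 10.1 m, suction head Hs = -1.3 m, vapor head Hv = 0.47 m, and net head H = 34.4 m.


sigma = (10.1 - (-1.3) - 0.47) / 34.4 = 0.3177


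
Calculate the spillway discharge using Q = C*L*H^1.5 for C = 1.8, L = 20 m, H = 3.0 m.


Q = 1.8 * 20 * 3.0^1.5 = 187.0615 m^3/s


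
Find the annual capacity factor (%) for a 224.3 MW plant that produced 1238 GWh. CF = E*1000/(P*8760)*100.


CF = 1238 * 1000 / (224.3 * 8760) * 100 = 63.0068 %


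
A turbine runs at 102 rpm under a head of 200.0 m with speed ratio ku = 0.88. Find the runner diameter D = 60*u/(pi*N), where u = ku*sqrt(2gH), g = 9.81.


u = 0.88 * sqrt(2*9.81*200.0) = 55.1248 m/s
D = 60 * 55.1248 / (pi * 102) = 10.3216 m


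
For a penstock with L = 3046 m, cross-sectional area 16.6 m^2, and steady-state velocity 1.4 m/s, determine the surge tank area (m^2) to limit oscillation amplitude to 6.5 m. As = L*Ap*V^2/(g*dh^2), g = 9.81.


As = 3046 * 16.6 * 1.4^2 / (9.81 * 6.5^2) = 239.1103 m^2


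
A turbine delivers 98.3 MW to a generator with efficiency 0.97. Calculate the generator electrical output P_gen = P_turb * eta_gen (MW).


P_gen = 98.3 * 0.97 = 95.3510 MW


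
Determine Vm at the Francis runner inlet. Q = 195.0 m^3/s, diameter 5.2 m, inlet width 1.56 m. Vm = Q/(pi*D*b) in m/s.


Vm = 195.0 / (pi * 5.2 * 1.56) = 7.6517 m/s


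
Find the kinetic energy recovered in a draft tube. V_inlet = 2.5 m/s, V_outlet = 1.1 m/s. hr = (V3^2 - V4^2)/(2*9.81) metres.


hr = (2.5^2 - 1.1^2) / (2*9.81) = 0.2569 m


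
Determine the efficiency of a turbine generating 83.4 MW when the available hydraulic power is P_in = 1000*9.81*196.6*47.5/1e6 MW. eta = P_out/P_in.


P_in = 1000 * 9.81 * 196.6 * 47.5 / 1e6 = 91.6107 MW
eta = 83.4 / 91.6107 = 0.9104


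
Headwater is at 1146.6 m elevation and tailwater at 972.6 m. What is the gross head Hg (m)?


Hg = 1146.6 - 972.6 = 174.0000 m


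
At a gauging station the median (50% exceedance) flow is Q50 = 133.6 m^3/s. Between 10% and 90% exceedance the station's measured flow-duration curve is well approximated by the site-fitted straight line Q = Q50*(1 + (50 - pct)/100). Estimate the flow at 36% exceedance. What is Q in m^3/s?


Q = 133.6 * (1 + (50 - 36)/100) = 152.3040 m^3/s


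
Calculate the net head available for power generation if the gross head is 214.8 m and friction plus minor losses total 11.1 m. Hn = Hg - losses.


Hn = 214.8 - 11.1 = 203.7000 m


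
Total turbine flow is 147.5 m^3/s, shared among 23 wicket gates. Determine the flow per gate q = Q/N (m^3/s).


q = 147.5 / 23 = 6.4130 m^3/s


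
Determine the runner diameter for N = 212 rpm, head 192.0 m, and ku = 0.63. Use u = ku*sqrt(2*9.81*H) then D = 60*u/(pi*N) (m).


u = 0.63 * sqrt(2*9.81*192.0) = 38.6670 m/s
D = 60 * 38.6670 / (pi * 212) = 3.4834 m


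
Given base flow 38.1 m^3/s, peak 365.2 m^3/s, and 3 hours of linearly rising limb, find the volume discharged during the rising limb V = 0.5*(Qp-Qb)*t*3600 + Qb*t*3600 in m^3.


V = 0.5*(365.2 - 38.1)*3*3600 + 38.1*3*3600 = 2.1778e+06 m^3


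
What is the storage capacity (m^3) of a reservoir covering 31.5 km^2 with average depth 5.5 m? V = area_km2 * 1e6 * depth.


V = 31.5 * 1e6 * 5.5 = 1.7325e+08 m^3


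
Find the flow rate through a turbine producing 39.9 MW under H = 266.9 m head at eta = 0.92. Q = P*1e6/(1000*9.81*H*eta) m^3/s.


Q = 39.9 * 1e6 / (1000 * 9.81 * 266.9 * 0.92) = 16.5641 m^3/s


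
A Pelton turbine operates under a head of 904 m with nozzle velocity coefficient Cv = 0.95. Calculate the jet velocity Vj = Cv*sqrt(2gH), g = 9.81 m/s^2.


Vj = 0.95 * sqrt(2*9.81*904) = 126.5195 m/s


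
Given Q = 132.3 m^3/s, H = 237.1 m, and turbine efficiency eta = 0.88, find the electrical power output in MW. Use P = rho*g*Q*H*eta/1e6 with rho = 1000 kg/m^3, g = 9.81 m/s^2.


P = 1000 * 9.81 * 132.3 * 237.1 * 0.88 / 1e6 = 270.7965 MW


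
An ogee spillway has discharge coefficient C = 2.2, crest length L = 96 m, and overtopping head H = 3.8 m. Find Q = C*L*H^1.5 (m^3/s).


Q = 2.2 * 96 * 3.8^1.5 = 1564.4775 m^3/s


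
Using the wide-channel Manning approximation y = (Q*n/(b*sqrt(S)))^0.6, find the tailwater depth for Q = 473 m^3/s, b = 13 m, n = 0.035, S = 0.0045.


y = (473 * 0.035 / (13 * 0.0045^0.5))^0.6 = 5.8483 m


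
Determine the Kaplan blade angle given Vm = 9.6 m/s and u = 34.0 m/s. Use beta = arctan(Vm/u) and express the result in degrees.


beta = arctan(9.6 / 34.0) = 15.7672 degrees


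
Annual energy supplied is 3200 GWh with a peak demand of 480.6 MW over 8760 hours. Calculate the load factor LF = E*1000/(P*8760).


LF = 3200 * 1000 / (480.6 * 8760) = 0.7601


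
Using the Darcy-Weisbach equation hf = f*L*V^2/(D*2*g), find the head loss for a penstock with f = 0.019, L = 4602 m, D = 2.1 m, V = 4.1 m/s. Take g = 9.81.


hf = 0.019 * 4602 * 4.1^2 / (2.1 * 2 * 9.81) = 35.6738 m


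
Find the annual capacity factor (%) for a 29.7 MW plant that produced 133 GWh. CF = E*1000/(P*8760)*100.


CF = 133 * 1000 / (29.7 * 8760) * 100 = 51.1200 %


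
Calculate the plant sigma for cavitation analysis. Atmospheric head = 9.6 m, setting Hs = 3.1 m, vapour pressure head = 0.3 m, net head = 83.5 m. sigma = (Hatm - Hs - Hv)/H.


sigma = (9.6 - 3.1 - 0.3) / 83.5 = 0.0743


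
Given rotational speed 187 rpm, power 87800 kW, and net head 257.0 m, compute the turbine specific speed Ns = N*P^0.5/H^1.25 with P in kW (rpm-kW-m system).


Ns = 187 * 87800^0.5 / 257.0^1.25 = 53.8484


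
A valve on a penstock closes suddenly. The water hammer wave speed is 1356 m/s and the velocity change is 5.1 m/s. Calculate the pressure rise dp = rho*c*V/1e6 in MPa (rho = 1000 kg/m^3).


dp = 1000 * 1356 * 5.1 / 1e6 = 6.9156 MPa


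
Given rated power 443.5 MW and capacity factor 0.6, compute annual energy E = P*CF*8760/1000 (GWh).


E = 443.5 * 0.6 * 8760 / 1000 = 2331.0360 GWh


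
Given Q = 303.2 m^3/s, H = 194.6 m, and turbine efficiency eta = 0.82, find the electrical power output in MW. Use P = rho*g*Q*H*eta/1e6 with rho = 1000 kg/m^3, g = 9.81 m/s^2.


P = 1000 * 9.81 * 303.2 * 194.6 * 0.82 / 1e6 = 474.6297 MW


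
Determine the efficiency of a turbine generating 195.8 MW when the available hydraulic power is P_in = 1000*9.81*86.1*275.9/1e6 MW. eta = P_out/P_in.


P_in = 1000 * 9.81 * 86.1 * 275.9 / 1e6 = 233.0365 MW
eta = 195.8 / 233.0365 = 0.8402


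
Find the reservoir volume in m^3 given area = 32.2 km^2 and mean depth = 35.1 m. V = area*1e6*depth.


V = 32.2 * 1e6 * 35.1 = 1.1302e+09 m^3


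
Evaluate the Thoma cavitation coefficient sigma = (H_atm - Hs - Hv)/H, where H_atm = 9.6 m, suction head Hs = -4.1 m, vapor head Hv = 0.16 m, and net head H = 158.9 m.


sigma = (9.6 - (-4.1) - 0.16) / 158.9 = 0.0852


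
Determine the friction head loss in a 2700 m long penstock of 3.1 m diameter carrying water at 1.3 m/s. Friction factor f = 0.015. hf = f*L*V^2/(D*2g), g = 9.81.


hf = 0.015 * 2700 * 1.3^2 / (3.1 * 2 * 9.81) = 1.1253 m


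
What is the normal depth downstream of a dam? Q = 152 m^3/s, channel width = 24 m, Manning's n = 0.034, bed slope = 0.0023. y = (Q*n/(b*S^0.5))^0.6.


y = (152 * 0.034 / (24 * 0.0023^0.5))^0.6 = 2.4623 m


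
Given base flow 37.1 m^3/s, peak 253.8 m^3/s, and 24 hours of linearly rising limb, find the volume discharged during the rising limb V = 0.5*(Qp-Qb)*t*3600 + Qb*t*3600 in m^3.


V = 0.5*(253.8 - 37.1)*24*3600 + 37.1*24*3600 = 1.2567e+07 m^3


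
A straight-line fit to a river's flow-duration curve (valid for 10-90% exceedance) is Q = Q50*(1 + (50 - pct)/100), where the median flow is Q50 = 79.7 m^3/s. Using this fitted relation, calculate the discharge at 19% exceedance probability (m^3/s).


Q = 79.7 * (1 + (50 - 19)/100) = 104.4070 m^3/s


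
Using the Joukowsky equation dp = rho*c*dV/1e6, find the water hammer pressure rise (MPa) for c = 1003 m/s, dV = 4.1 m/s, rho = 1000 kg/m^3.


dp = 1000 * 1003 * 4.1 / 1e6 = 4.1123 MPa


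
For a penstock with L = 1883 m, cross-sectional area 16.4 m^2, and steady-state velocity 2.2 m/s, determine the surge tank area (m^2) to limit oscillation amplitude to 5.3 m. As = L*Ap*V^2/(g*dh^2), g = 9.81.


As = 1883 * 16.4 * 2.2^2 / (9.81 * 5.3^2) = 542.3989 m^2


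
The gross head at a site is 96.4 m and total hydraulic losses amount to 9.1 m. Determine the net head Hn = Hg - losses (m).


Hn = 96.4 - 9.1 = 87.3000 m


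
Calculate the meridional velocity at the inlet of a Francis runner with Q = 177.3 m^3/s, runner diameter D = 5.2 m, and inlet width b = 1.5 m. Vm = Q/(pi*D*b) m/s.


Vm = 177.3 / (pi * 5.2 * 1.5) = 7.2354 m/s


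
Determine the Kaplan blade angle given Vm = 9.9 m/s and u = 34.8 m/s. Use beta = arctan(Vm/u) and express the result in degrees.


beta = arctan(9.9 / 34.8) = 15.8801 degrees


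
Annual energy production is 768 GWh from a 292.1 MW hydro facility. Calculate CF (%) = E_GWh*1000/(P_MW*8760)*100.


CF = 768 * 1000 / (292.1 * 8760) * 100 = 30.0141 %


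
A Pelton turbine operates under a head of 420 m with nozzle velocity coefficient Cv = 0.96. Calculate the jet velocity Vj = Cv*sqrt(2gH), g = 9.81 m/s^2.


Vj = 0.96 * sqrt(2*9.81*420) = 87.1456 m/s


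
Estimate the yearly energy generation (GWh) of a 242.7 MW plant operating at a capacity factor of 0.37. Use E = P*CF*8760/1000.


E = 242.7 * 0.37 * 8760 / 1000 = 786.6392 GWh


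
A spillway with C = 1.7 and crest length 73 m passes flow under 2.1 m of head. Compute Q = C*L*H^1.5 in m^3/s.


Q = 1.7 * 73 * 2.1^1.5 = 377.6598 m^3/s


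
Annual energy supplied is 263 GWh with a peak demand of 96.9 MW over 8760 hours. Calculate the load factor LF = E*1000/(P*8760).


LF = 263 * 1000 / (96.9 * 8760) = 0.3098


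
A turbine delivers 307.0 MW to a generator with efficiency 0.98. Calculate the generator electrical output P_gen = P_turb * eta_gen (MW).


P_gen = 307.0 * 0.98 = 300.8600 MW


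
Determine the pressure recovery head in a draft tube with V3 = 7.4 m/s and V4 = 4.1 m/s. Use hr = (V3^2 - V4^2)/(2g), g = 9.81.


hr = (7.4^2 - 4.1^2) / (2*9.81) = 1.9343 m


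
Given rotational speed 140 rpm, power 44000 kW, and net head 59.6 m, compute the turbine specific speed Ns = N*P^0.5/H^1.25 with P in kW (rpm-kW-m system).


Ns = 140 * 44000^0.5 / 59.6^1.25 = 177.3359


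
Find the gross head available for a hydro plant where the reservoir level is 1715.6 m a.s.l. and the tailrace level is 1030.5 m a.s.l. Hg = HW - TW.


Hg = 1715.6 - 1030.5 = 685.1000 m


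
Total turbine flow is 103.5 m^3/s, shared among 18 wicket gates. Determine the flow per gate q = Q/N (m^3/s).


q = 103.5 / 18 = 5.7500 m^3/s


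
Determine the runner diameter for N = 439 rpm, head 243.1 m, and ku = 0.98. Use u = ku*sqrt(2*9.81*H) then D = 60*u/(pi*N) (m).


u = 0.98 * sqrt(2*9.81*243.1) = 67.6812 m/s
D = 60 * 67.6812 / (pi * 439) = 2.9445 m


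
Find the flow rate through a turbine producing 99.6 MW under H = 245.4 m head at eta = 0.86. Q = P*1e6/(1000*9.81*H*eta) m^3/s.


Q = 99.6 * 1e6 / (1000 * 9.81 * 245.4 * 0.86) = 48.1080 m^3/s


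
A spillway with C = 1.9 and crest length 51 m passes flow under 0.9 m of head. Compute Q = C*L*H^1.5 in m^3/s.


Q = 1.9 * 51 * 0.9^1.5 = 82.7347 m^3/s


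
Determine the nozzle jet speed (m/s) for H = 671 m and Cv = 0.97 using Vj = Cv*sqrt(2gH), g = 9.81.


Vj = 0.97 * sqrt(2*9.81*671) = 111.2968 m/s


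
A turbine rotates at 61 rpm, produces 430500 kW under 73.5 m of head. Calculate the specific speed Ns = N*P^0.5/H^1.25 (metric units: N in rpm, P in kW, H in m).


Ns = 61 * 430500^0.5 / 73.5^1.25 = 185.9761


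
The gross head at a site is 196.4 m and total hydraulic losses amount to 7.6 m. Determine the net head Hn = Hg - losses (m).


Hn = 196.4 - 7.6 = 188.8000 m


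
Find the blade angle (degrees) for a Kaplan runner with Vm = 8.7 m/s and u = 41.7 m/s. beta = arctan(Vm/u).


beta = arctan(8.7 / 41.7) = 11.7847 degrees


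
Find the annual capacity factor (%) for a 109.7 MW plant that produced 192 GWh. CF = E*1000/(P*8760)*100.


CF = 192 * 1000 / (109.7 * 8760) * 100 = 19.9798 %


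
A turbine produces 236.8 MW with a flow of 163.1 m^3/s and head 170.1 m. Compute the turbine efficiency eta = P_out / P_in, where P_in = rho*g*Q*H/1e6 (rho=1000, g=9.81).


P_in = 1000 * 9.81 * 163.1 * 170.1 / 1e6 = 272.1619 MW
eta = 236.8 / 272.1619 = 0.8701


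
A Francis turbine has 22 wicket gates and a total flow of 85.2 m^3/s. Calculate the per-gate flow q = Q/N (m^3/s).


q = 85.2 / 22 = 3.8727 m^3/s


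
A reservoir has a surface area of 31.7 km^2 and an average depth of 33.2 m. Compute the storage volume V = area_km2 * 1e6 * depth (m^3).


V = 31.7 * 1e6 * 33.2 = 1.0524e+09 m^3


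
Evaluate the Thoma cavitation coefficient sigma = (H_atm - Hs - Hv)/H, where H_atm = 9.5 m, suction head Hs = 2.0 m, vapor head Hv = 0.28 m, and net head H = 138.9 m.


sigma = (9.5 - 2.0 - 0.28) / 138.9 = 0.0520


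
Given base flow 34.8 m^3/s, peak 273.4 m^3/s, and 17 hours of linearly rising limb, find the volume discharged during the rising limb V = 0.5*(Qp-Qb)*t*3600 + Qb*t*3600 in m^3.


V = 0.5*(273.4 - 34.8)*17*3600 + 34.8*17*3600 = 9.4309e+06 m^3


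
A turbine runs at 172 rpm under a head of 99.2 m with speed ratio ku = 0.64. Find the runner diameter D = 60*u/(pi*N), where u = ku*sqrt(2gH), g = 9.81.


u = 0.64 * sqrt(2*9.81*99.2) = 28.2348 m/s
D = 60 * 28.2348 / (pi * 172) = 3.1351 m


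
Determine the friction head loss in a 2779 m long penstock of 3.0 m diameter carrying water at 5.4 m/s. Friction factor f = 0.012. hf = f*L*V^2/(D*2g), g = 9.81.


hf = 0.012 * 2779 * 5.4^2 / (3.0 * 2 * 9.81) = 16.5210 m


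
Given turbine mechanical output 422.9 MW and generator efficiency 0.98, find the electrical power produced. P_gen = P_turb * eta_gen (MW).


P_gen = 422.9 * 0.98 = 414.4420 MW


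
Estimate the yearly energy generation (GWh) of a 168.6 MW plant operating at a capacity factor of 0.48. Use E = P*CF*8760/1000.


E = 168.6 * 0.48 * 8760 / 1000 = 708.9293 GWh


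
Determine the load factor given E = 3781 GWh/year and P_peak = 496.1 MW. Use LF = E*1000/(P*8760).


LF = 3781 * 1000 / (496.1 * 8760) = 0.8700


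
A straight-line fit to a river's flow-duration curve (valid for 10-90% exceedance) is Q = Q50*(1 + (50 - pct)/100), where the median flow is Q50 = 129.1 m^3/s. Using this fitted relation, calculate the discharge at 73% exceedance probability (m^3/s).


Q = 129.1 * (1 + (50 - 73)/100) = 99.4070 m^3/s


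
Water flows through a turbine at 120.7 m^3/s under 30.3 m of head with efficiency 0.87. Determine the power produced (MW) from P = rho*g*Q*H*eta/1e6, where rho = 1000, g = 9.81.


P = 1000 * 9.81 * 120.7 * 30.3 * 0.87 / 1e6 = 31.2132 MW


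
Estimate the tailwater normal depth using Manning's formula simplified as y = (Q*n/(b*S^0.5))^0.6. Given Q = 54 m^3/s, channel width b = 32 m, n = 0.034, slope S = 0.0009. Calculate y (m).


y = (54 * 0.034 / (32 * 0.0009^0.5))^0.6 = 1.4756 m


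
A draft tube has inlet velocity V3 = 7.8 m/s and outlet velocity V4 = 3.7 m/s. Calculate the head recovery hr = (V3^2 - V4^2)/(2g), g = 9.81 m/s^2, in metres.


hr = (7.8^2 - 3.7^2) / (2*9.81) = 2.4032 m


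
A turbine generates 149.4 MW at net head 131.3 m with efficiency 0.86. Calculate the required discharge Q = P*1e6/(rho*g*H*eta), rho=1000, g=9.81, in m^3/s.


Q = 149.4 * 1e6 / (1000 * 9.81 * 131.3 * 0.86) = 134.8709 m^3/s


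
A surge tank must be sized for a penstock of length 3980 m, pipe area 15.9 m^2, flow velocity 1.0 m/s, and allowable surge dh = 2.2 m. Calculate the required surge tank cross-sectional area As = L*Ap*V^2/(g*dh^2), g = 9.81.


As = 3980 * 15.9 * 1.0^2 / (9.81 * 2.2^2) = 1332.8026 m^2


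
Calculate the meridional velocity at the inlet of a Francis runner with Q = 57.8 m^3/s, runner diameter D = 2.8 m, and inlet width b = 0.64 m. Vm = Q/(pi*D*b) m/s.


Vm = 57.8 / (pi * 2.8 * 0.64) = 10.2669 m/s


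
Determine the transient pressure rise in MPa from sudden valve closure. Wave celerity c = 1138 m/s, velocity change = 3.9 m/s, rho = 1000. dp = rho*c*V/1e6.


dp = 1000 * 1138 * 3.9 / 1e6 = 4.4382 MPa


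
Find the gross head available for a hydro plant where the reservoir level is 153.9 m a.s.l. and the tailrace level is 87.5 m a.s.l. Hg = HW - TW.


Hg = 153.9 - 87.5 = 66.4000 m


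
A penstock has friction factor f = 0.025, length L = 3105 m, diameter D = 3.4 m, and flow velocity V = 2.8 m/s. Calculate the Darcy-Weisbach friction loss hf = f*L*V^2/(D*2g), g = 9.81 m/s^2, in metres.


hf = 0.025 * 3105 * 2.8^2 / (3.4 * 2 * 9.81) = 9.1230 m


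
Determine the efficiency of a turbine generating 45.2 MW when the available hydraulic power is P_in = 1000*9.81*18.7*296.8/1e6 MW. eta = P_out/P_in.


P_in = 1000 * 9.81 * 18.7 * 296.8 / 1e6 = 54.4471 MW
eta = 45.2 / 54.4471 = 0.8302


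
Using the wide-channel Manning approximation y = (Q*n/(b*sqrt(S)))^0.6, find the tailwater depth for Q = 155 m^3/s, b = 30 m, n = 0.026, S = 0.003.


y = (155 * 0.026 / (30 * 0.003^0.5))^0.6 = 1.7131 m


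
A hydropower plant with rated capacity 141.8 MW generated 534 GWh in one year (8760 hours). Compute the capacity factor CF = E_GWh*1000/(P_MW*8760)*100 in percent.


CF = 534 * 1000 / (141.8 * 8760) * 100 = 42.9894 %


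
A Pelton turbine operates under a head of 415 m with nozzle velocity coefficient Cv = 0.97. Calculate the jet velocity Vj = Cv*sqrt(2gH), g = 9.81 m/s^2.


Vj = 0.97 * sqrt(2*9.81*415) = 87.5277 m/s


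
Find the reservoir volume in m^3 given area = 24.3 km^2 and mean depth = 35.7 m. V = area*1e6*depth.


V = 24.3 * 1e6 * 35.7 = 8.6751e+08 m^3


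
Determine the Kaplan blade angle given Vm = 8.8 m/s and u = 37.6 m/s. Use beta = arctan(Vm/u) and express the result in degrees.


beta = arctan(8.8 / 37.6) = 13.1726 degrees


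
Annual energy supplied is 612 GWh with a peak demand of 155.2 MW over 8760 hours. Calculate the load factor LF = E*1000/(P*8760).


LF = 612 * 1000 / (155.2 * 8760) = 0.4501


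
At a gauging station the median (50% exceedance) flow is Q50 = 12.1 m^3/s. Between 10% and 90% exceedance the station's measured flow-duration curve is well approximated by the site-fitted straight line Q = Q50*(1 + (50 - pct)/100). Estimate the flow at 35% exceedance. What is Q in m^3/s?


Q = 12.1 * (1 + (50 - 35)/100) = 13.9150 m^3/s


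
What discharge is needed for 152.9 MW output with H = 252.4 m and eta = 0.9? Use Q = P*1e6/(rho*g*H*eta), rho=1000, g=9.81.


Q = 152.9 * 1e6 / (1000 * 9.81 * 252.4 * 0.9) = 68.6130 m^3/s


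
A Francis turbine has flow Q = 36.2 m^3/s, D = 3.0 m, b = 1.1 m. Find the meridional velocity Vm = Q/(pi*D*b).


Vm = 36.2 / (pi * 3.0 * 1.1) = 3.4918 m/s


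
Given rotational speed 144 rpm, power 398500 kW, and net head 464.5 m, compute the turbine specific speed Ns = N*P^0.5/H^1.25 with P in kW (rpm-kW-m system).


Ns = 144 * 398500^0.5 / 464.5^1.25 = 42.1546


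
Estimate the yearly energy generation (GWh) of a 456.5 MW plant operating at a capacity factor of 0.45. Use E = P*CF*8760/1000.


E = 456.5 * 0.45 * 8760 / 1000 = 1799.5230 GWh


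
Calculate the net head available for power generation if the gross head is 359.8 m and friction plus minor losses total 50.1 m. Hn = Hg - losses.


Hn = 359.8 - 50.1 = 309.7000 m


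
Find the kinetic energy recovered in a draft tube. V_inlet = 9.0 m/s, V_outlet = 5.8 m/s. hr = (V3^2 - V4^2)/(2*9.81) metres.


hr = (9.0^2 - 5.8^2) / (2*9.81) = 2.4139 m


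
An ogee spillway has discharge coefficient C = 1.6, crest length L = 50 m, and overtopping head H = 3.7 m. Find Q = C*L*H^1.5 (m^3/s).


Q = 1.6 * 50 * 3.7^1.5 = 569.3674 m^3/s


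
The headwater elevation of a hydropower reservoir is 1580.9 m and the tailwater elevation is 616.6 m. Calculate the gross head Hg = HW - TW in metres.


Hg = 1580.9 - 616.6 = 964.3000 m


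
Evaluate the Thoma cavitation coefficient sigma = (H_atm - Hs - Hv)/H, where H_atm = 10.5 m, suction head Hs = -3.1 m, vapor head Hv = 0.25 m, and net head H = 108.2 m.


sigma = (10.5 - (-3.1) - 0.25) / 108.2 = 0.1234


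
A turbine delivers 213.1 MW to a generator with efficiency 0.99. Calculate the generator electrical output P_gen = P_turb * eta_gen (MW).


P_gen = 213.1 * 0.99 = 210.9690 MW


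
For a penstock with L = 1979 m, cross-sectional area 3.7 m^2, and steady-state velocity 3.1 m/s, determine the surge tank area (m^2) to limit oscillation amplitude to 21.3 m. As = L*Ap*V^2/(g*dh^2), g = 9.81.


As = 1979 * 3.7 * 3.1^2 / (9.81 * 21.3^2) = 15.8104 m^2
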